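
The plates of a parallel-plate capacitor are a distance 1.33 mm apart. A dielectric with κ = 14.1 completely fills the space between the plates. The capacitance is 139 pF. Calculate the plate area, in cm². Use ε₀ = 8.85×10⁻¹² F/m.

14.8 cm²

A = Cd/(κε₀) = 1.39×10⁻¹⁰ × 1.33×10⁻³ / (14.1 × 8.85×10⁻¹²) = 1.48×10⁻³ m².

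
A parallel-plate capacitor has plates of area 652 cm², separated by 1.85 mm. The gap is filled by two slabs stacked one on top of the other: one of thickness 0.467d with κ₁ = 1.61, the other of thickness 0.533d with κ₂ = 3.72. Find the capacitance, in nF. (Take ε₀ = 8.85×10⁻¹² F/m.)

0.720 nF

A = 652 cm² = 6.52×10⁻² m².
Stacked slabs ⇒ two capacitors in series, each with the full plate area.
C₁ = κ₁ε₀A/d₁ = 1.61 × 8.85×10⁻¹² × 6.52×10⁻² / 8.64×10⁻⁴ = 1.08×10⁻⁹ F.
C₂ = κ₂ε₀A/d₂ = 3.72 × 8.85×10⁻¹² × 6.52×10⁻² / 9.86×10⁻⁴ = 2.18×10⁻⁹ F.
C = (1/C₁ + 1/C₂)⁻¹ = 7.20×10⁻¹⁰ F.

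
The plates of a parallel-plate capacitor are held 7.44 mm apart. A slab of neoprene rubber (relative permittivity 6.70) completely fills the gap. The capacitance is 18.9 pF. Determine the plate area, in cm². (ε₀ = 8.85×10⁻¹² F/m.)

A = Cd/(κε₀) = 1.89×10⁻¹¹ × 7.44×10⁻³ / (6.70 × 8.85×10⁻¹²) = 2.37×10⁻³ m².

23.7 cm²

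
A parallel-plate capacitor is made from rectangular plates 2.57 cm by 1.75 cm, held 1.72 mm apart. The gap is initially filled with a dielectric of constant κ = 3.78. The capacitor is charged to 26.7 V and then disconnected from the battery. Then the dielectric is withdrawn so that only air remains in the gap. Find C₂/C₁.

C = κε₀A/d scales with κ, so C₂/C₁ = 1/κ = 1/3.78 = 0.265.

C₂/C₁ ≈ 0.265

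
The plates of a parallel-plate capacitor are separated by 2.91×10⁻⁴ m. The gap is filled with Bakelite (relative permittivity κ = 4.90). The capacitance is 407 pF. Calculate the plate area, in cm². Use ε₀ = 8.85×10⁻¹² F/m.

A ≈ 27.3 cm²

A = Cd/(κε₀) = 4.07×10⁻¹⁰ × 2.91×10⁻⁴ / (4.90 × 8.85×10⁻¹²) = 2.73×10⁻³ m².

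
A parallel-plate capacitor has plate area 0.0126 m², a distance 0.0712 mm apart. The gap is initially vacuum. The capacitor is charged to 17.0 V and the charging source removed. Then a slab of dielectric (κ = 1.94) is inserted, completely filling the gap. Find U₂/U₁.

Isolated ⇒ Q is held fixed.
C₂ = 1.94 C₁ and U = Q²/(2C), so U₂/U₁ = C₁/C₂ = 0.515.

0.515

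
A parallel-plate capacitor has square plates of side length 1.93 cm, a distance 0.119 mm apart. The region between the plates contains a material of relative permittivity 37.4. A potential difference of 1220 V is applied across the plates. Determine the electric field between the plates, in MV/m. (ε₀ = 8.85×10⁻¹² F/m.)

E = V/d = 1220 / 1.19×10⁻⁴ = 1.03×10⁷ V/m.

E ≈ 10.3 MV/m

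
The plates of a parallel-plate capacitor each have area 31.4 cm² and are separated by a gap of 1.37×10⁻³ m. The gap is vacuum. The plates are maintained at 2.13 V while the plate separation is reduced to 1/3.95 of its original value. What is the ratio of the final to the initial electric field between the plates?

Battery connected ⇒ V is held fixed.
E = V/d, so E₂/E₁ = d₁/d₂ = 3.95.

E₂/E₁ ≈ 3.95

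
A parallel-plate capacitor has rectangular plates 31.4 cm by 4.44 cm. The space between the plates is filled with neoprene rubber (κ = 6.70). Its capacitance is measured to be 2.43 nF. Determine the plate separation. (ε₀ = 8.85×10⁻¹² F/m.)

d ≈ 340 μm

A = 31.4 × 4.44 cm² = 1.39×10⁻² m².
d = κε₀A/C = 6.70 × 8.85×10⁻¹² × 1.39×10⁻² / 2.43×10⁻⁹ = 3.40×10⁻⁴ m.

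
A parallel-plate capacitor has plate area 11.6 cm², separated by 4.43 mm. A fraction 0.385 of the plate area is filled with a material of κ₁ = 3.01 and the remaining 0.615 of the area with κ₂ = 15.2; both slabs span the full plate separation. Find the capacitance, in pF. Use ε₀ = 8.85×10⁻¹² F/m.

A = 11.6 cm² = 1.16×10⁻³ m².
Side-by-side slabs ⇒ two capacitors in parallel, each spanning the full gap.
C₁ = κ₁ε₀A₁/d = 3.01 × 8.85×10⁻¹² × 4.47×10⁻⁴ / 4.43×10⁻³ = 2.69×10⁻¹² F.
C₂ = κ₂ε₀A₂/d = 15.2 × 8.85×10⁻¹² × 7.13×10⁻⁴ / 4.43×10⁻³ = 2.17×10⁻¹¹ F.
C = C₁ + C₂ = 2.43×10⁻¹¹ F.

24.3 pF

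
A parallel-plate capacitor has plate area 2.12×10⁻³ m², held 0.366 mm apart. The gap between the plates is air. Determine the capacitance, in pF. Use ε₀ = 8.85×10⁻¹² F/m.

C = ε₀A/d = 8.85×10⁻¹² × 2.12×10⁻³ / 3.66×10⁻⁴ = 5.13×10⁻¹¹ F.

51.3 pF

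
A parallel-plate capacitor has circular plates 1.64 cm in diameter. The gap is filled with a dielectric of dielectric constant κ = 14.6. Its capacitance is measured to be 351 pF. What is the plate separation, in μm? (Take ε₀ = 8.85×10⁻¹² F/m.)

d ≈ 77.8 μm

A = π(1.64/2 cm)² = 2.11×10⁻⁴ m².
d = κε₀A/C = 14.6 × 8.85×10⁻¹² × 2.11×10⁻⁴ / 3.51×10⁻¹⁰ = 7.78×10⁻⁵ m.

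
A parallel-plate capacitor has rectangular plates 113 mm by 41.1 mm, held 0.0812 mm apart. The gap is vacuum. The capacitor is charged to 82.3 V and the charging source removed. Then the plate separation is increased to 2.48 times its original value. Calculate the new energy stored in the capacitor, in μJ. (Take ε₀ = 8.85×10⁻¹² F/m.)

U ≈ 4.25 μJ

A = 113 × 41.1 mm² = 4.64×10⁻³ m².
Initially C₁ = ε₀A/d = 8.85×10⁻¹² × 4.64×10⁻³ / 8.12×10⁻⁵ = 5.06×10⁻¹⁰ F.
U₁ = 1.71×10⁻⁶ J.
Isolated ⇒ Q is held fixed. C₂ = 0.403 C₁ and U = Q²/(2C), so U₂/U₁ = C₁/C₂ = 2.48.
U₂ = 2.48 × 1.71×10⁻⁶ = 4.25×10⁻⁶ J.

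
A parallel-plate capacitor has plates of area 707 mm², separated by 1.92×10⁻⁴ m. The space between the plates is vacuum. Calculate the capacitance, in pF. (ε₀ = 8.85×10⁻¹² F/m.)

A = 707 mm² = 7.07×10⁻⁴ m².
C = ε₀A/d = 8.85×10⁻¹² × 7.07×10⁻⁴ / 1.92×10⁻⁴ = 3.26×10⁻¹¹ F.

32.6 pF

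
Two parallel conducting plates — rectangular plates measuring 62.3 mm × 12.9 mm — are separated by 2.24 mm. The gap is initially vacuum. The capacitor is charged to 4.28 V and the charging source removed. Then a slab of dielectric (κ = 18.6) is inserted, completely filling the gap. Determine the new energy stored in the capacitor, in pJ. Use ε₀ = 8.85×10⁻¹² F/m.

A = 62.3 × 12.9 mm² = 8.04×10⁻⁴ m².
Initially C₁ = ε₀A/d = 8.85×10⁻¹² × 8.04×10⁻⁴ / 2.24×10⁻³ = 3.18×10⁻¹² F.
U₁ = 2.91×10⁻¹¹ J.
Isolated ⇒ Q is held fixed. C₂ = 18.6 C₁ and U = Q²/(2C), so U₂/U₁ = C₁/C₂ = 0.0538.
U₂ = 0.0538 × 2.91×10⁻¹¹ = 1.56×10⁻¹² J.

U ≈ 1.56 pJ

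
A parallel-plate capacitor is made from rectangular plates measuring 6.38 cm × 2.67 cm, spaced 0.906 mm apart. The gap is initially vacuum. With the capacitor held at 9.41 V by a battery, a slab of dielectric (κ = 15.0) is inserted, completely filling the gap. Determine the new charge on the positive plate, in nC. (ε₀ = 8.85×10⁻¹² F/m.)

A = 6.38 × 2.67 cm² = 1.70×10⁻³ m².
Initially C₁ = ε₀A/d = 8.85×10⁻¹² × 1.70×10⁻³ / 9.06×10⁻⁴ = 1.66×10⁻¹¹ F.
Q₁ = 1.57×10⁻¹⁰ C.
Battery connected ⇒ V is held fixed. C₂ = 15.0 C₁ and Q = CV, so Q₂/Q₁ = C₂/C₁ = 15.0.
Q₂ = 15.0 × 1.57×10⁻¹⁰ = 2.35×10⁻⁹ C.

Q ≈ 2.35 nC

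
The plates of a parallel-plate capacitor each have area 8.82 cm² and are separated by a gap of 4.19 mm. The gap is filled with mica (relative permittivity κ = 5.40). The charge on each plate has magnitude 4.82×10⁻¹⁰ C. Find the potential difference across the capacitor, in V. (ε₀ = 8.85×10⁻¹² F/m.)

V ≈ 47.9 V

A = 8.82 cm² = 8.82×10⁻⁴ m².
C = κε₀A/d = 5.40 × 8.85×10⁻¹² × 8.82×10⁻⁴ / 4.19×10⁻³ = 1.01×10⁻¹¹ F.
V = Q/C = 4.82×10⁻¹⁰ / 1.01×10⁻¹¹ = 47.9 V.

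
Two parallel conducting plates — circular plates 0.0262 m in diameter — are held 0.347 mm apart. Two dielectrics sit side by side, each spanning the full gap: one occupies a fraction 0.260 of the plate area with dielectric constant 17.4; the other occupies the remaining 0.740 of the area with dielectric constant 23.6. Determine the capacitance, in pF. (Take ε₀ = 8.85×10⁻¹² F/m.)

C ≈ 302 pF

A = π(0.0262/2 m)² = 5.39×10⁻⁴ m².
Side-by-side slabs ⇒ two capacitors in parallel, each spanning the full gap.
C₁ = κ₁ε₀A₁/d = 17.4 × 8.85×10⁻¹² × 1.40×10⁻⁴ / 3.47×10⁻⁴ = 6.22×10⁻¹¹ F.
C₂ = κ₂ε₀A₂/d = 23.6 × 8.85×10⁻¹² × 3.99×10⁻⁴ / 3.47×10⁻⁴ = 2.40×10⁻¹⁰ F.
C = C₁ + C₂ = 3.02×10⁻¹⁰ F.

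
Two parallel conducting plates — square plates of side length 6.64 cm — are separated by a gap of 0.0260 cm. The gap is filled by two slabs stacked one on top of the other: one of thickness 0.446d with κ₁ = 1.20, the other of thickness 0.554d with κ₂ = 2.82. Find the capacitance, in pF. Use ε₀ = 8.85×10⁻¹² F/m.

264 pF

A = (6.64 cm)² = 4.41×10⁻³ m².
Stacked slabs ⇒ two capacitors in series, each with the full plate area.
C₁ = κ₁ε₀A/d₁ = 1.20 × 8.85×10⁻¹² × 4.41×10⁻³ / 1.16×10⁻⁴ = 4.04×10⁻¹⁰ F.
C₂ = κ₂ε₀A/d₂ = 2.82 × 8.85×10⁻¹² × 4.41×10⁻³ / 1.44×10⁻⁴ = 7.64×10⁻¹⁰ F.
C = (1/C₁ + 1/C₂)⁻¹ = 2.64×10⁻¹⁰ F.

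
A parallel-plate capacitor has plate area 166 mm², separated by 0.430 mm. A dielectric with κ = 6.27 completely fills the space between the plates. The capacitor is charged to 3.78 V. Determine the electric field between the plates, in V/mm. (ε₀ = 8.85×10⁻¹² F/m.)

8.79 V/mm

E = V/d = 3.78 / 4.30×10⁻⁴ = 8.79×10³ V/m.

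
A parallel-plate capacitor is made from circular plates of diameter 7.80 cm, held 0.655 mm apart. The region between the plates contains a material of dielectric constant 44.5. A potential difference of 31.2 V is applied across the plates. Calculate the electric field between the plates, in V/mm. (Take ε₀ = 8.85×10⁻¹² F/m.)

E ≈ 47.6 V/mm

E = V/d = 31.2 / 6.55×10⁻⁴ = 4.76×10⁴ V/m.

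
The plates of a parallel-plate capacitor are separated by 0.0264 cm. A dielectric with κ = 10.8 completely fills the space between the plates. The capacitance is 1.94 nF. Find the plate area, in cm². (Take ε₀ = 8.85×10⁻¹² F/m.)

A = Cd/(κε₀) = 1.94×10⁻⁹ × 2.64×10⁻⁴ / (10.8 × 8.85×10⁻¹²) = 5.36×10⁻³ m².

53.6 cm²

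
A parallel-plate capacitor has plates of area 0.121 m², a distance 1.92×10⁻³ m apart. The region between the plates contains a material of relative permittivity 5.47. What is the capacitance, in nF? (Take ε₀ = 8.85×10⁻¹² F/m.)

3.05 nF

C = κε₀A/d = 5.47 × 8.85×10⁻¹² × 0.121 / 1.92×10⁻³ = 3.05×10⁻⁹ F.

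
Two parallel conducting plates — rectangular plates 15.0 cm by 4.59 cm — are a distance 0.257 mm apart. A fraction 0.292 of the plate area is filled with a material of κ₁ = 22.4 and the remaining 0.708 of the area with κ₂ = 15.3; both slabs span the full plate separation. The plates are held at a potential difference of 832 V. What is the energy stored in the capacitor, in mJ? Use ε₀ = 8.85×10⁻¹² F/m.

U ≈ 1.43 mJ

A = 15.0 × 4.59 cm² = 6.89×10⁻³ m².
Side-by-side slabs ⇒ two capacitors in parallel, each spanning the full gap.
C₁ = κ₁ε₀A₁/d = 22.4 × 8.85×10⁻¹² × 2.01×10⁻³ / 2.57×10⁻⁴ = 1.55×10⁻⁹ F.
C₂ = κ₂ε₀A₂/d = 15.3 × 8.85×10⁻¹² × 4.87×10⁻³ / 2.57×10⁻⁴ = 2.57×10⁻⁹ F.
C = C₁ + C₂ = 4.12×10⁻⁹ F.
U = ½CV² = ½ × 4.12×10⁻⁹ × (832)² = 1.43×10⁻³ J.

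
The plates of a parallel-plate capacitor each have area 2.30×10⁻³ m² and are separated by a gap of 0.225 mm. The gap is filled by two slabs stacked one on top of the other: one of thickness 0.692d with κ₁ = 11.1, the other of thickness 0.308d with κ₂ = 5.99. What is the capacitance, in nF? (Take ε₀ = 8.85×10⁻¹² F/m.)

Stacked slabs ⇒ two capacitors in series, each with the full plate area.
C₁ = κ₁ε₀A/d₁ = 11.1 × 8.85×10⁻¹² × 2.30×10⁻³ / 1.56×10⁻⁴ = 1.45×10⁻⁹ F.
C₂ = κ₂ε₀A/d₂ = 5.99 × 8.85×10⁻¹² × 2.30×10⁻³ / 6.93×10⁻⁵ = 1.76×10⁻⁹ F.
C = (1/C₁ + 1/C₂)⁻¹ = 7.95×10⁻¹⁰ F.

C ≈ 0.795 nF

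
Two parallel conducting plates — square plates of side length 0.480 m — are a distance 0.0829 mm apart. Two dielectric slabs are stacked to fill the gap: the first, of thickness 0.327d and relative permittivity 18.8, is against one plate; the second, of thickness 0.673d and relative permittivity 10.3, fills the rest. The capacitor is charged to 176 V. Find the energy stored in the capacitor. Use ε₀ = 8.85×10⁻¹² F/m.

4.60 mJ

A = (0.480 m)² = 0.230 m².
Stacked slabs ⇒ two capacitors in series, each with the full plate area.
C₁ = κ₁ε₀A/d₁ = 18.8 × 8.85×10⁻¹² × 0.230 / 2.71×10⁻⁵ = 1.41×10⁻⁶ F.
C₂ = κ₂ε₀A/d₂ = 10.3 × 8.85×10⁻¹² × 0.230 / 5.58×10⁻⁵ = 3.76×10⁻⁷ F.
C = (1/C₁ + 1/C₂)⁻¹ = 2.97×10⁻⁷ F.
U = ½CV² = ½ × 2.97×10⁻⁷ × (176)² = 4.60×10⁻³ J.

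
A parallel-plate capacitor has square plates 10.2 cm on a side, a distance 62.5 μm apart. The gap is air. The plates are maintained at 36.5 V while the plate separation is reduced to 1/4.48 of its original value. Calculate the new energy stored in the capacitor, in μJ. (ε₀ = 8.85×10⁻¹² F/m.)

4.40 μJ

A = (10.2 cm)² = 1.04×10⁻² m².
Initially C₁ = ε₀A/d = 8.85×10⁻¹² × 1.04×10⁻² / 6.25×10⁻⁵ = 1.47×10⁻⁹ F.
U₁ = 9.81×10⁻⁷ J.
Battery connected ⇒ V is held fixed. C₂ = 4.48 C₁ and U = ½CV², so U₂/U₁ = C₂/C₁ = 4.48.
U₂ = 4.48 × 9.81×10⁻⁷ = 4.40×10⁻⁶ J.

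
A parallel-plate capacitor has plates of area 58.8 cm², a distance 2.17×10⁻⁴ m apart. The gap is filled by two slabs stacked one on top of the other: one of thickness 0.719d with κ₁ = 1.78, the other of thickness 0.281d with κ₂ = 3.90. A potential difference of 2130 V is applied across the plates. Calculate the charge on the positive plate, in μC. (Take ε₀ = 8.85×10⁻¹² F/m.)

Q ≈ 1.07 μC

A = 58.8 cm² = 5.88×10⁻³ m².
Stacked slabs ⇒ two capacitors in series, each with the full plate area.
C₁ = κ₁ε₀A/d₁ = 1.78 × 8.85×10⁻¹² × 5.88×10⁻³ / 1.56×10⁻⁴ = 5.94×10⁻¹⁰ F.
C₂ = κ₂ε₀A/d₂ = 3.90 × 8.85×10⁻¹² × 5.88×10⁻³ / 6.10×10⁻⁵ = 3.33×10⁻⁹ F.
C = (1/C₁ + 1/C₂)⁻¹ = 5.04×10⁻¹⁰ F.
Q = CV = 5.04×10⁻¹⁰ × 2130 = 1.07×10⁻⁶ C.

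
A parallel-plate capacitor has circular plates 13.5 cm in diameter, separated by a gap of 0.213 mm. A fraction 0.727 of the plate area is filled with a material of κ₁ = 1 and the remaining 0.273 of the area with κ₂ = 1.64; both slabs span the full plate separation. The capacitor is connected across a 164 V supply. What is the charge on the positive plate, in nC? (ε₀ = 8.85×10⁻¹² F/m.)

115 nC

A = π(13.5/2 cm)² = 1.43×10⁻² m².
Side-by-side slabs ⇒ two capacitors in parallel, each spanning the full gap.
C₁ = κ₁ε₀A₁/d = 1.00 × 8.85×10⁻¹² × 1.04×10⁻² / 2.13×10⁻⁴ = 4.32×10⁻¹⁰ F.
C₂ = κ₂ε₀A₂/d = 1.64 × 8.85×10⁻¹² × 3.91×10⁻³ / 2.13×10⁻⁴ = 2.66×10⁻¹⁰ F.
C = C₁ + C₂ = 6.99×10⁻¹⁰ F.
Q = CV = 6.99×10⁻¹⁰ × 164 = 1.15×10⁻⁷ C.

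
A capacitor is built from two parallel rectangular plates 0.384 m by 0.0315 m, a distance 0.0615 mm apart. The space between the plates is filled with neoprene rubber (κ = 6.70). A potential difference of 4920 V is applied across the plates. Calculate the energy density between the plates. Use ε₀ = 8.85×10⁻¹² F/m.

E = V/d = 4920 / 6.15×10⁻⁵ = 8.00×10⁷ V/m.
u = ½κε₀E² = ½ × 6.70 × 8.85×10⁻¹² × (8.00×10⁷)² = 1.90×10⁵ J/m³.

1.90×10⁸ mJ/m³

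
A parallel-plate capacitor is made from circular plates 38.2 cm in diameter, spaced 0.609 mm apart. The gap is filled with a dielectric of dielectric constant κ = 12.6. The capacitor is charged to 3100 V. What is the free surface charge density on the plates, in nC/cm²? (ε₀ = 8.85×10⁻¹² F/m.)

A = π(38.2/2 cm)² = 0.115 m².
C = κε₀A/d = 12.6 × 8.85×10⁻¹² × 0.115 / 6.09×10⁻⁴ = 2.10×10⁻⁸ F.
σ = Q/A = CV/A = 2.10×10⁻⁸ × 3100 / 0.115 = 5.68×10⁻⁴ C/m².

56.8 nC/cm²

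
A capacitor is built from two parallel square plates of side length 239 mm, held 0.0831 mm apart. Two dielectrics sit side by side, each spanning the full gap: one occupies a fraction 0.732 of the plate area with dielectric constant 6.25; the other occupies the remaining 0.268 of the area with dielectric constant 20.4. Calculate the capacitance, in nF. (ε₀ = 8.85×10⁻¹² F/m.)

C ≈ 61.1 nF

A = (239 mm)² = 5.71×10⁻² m².
Side-by-side slabs ⇒ two capacitors in parallel, each spanning the full gap.
C₁ = κ₁ε₀A₁/d = 6.25 × 8.85×10⁻¹² × 4.18×10⁻² / 8.31×10⁻⁵ = 2.78×10⁻⁸ F.
C₂ = κ₂ε₀A₂/d = 20.4 × 8.85×10⁻¹² × 1.53×10⁻² / 8.31×10⁻⁵ = 3.33×10⁻⁸ F.
C = C₁ + C₂ = 6.11×10⁻⁸ F.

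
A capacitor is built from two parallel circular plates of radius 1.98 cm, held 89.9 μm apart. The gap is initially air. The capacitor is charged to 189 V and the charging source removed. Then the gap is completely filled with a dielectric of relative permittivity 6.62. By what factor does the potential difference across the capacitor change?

Isolated ⇒ Q is held fixed.
C₂ = 6.62 C₁ and V = Q/C, so V₂/V₁ = C₁/C₂ = 0.151.

0.151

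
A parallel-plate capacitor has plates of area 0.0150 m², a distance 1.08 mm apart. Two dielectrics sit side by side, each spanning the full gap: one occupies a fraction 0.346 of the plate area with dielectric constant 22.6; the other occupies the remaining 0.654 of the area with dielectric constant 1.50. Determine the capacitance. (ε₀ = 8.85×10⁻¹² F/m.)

Side-by-side slabs ⇒ two capacitors in parallel, each spanning the full gap.
C₁ = κ₁ε₀A₁/d = 22.6 × 8.85×10⁻¹² × 5.19×10⁻³ / 1.08×10⁻³ = 9.61×10⁻¹⁰ F.
C₂ = κ₂ε₀A₂/d = 1.50 × 8.85×10⁻¹² × 9.81×10⁻³ / 1.08×10⁻³ = 1.21×10⁻¹⁰ F.
C = C₁ + C₂ = 1.08×10⁻⁹ F.

C ≈ 1.08 nF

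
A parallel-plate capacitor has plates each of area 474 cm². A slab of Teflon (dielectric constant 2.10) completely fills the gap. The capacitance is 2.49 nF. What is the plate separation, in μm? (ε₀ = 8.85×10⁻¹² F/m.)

d ≈ 354 μm

A = 474 cm² = 4.74×10⁻² m².
d = κε₀A/C = 2.10 × 8.85×10⁻¹² × 4.74×10⁻² / 2.49×10⁻⁹ = 3.54×10⁻⁴ m.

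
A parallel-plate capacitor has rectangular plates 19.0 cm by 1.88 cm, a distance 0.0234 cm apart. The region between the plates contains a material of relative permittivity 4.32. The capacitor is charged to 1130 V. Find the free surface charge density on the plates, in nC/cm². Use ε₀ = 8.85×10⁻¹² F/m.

σ ≈ 18.5 nC/cm²

A = 19.0 × 1.88 cm² = 3.57×10⁻³ m².
C = κε₀A/d = 4.32 × 8.85×10⁻¹² × 3.57×10⁻³ / 2.34×10⁻⁴ = 5.84×10⁻¹⁰ F.
σ = Q/A = CV/A = 5.84×10⁻¹⁰ × 1130 / 3.57×10⁻³ = 1.85×10⁻⁴ C/m².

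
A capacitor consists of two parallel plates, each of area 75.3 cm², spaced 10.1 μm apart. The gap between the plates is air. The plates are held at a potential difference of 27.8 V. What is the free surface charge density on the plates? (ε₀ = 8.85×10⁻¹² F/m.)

A = 75.3 cm² = 7.53×10⁻³ m².
C = ε₀A/d = 8.85×10⁻¹² × 7.53×10⁻³ / 1.01×10⁻⁵ = 6.60×10⁻⁹ F.
σ = Q/A = CV/A = 6.60×10⁻⁹ × 27.8 / 7.53×10⁻³ = 2.44×10⁻⁵ C/m².

σ ≈ 2.44 nC/cm²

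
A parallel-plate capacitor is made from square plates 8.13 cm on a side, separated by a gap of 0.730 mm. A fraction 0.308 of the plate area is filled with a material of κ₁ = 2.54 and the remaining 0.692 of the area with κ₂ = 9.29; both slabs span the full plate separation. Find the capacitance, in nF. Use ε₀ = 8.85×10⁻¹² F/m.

C ≈ 0.578 nF

A = (8.13 cm)² = 6.61×10⁻³ m².
Side-by-side slabs ⇒ two capacitors in parallel, each spanning the full gap.
C₁ = κ₁ε₀A₁/d = 2.54 × 8.85×10⁻¹² × 2.04×10⁻³ / 7.30×10⁻⁴ = 6.27×10⁻¹¹ F.
C₂ = κ₂ε₀A₂/d = 9.29 × 8.85×10⁻¹² × 4.57×10⁻³ / 7.30×10⁻⁴ = 5.15×10⁻¹⁰ F.
C = C₁ + C₂ = 5.78×10⁻¹⁰ F.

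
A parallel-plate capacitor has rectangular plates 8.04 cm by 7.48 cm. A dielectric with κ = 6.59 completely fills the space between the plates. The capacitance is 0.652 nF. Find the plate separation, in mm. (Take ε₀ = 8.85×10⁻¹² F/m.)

0.538 mm

A = 8.04 × 7.48 cm² = 6.01×10⁻³ m².
d = κε₀A/C = 6.59 × 8.85×10⁻¹² × 6.01×10⁻³ / 6.52×10⁻¹⁰ = 5.38×10⁻⁴ m.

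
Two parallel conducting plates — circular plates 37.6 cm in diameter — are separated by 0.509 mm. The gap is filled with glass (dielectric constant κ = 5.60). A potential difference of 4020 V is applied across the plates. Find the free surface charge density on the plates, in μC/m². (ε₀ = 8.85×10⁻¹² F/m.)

A = π(37.6/2 cm)² = 0.111 m².
C = κε₀A/d = 5.60 × 8.85×10⁻¹² × 0.111 / 5.09×10⁻⁴ = 1.08×10⁻⁸ F.
σ = Q/A = CV/A = 1.08×10⁻⁸ × 4020 / 0.111 = 3.91×10⁻⁴ C/m².

σ ≈ 391 μC/m²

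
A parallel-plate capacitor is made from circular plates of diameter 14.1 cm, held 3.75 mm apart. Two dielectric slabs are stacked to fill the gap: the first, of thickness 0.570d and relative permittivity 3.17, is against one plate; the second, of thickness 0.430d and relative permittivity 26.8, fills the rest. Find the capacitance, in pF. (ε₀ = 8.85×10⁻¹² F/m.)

188 pF

A = π(14.1/2 cm)² = 1.56×10⁻² m².
Stacked slabs ⇒ two capacitors in series, each with the full plate area.
C₁ = κ₁ε₀A/d₁ = 3.17 × 8.85×10⁻¹² × 1.56×10⁻² / 2.14×10⁻³ = 2.05×10⁻¹⁰ F.
C₂ = κ₂ε₀A/d₂ = 26.8 × 8.85×10⁻¹² × 1.56×10⁻² / 1.61×10⁻³ = 2.30×10⁻⁹ F.
C = (1/C₁ + 1/C₂)⁻¹ = 1.88×10⁻¹⁰ F.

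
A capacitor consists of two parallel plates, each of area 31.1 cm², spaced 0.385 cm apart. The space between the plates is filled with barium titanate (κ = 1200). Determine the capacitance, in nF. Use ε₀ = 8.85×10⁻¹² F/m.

C ≈ 8.58 nF

A = 31.1 cm² = 3.11×10⁻³ m².
C = κε₀A/d = 1200 × 8.85×10⁻¹² × 3.11×10⁻³ / 3.85×10⁻³ = 8.58×10⁻⁹ F.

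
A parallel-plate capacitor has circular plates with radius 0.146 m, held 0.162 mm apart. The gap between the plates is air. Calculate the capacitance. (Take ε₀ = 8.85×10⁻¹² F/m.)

C ≈ 3.66 nF

A = π(0.146 m)² = 6.70×10⁻² m².
C = ε₀A/d = 8.85×10⁻¹² × 6.70×10⁻² / 1.62×10⁻⁴ = 3.66×10⁻⁹ F.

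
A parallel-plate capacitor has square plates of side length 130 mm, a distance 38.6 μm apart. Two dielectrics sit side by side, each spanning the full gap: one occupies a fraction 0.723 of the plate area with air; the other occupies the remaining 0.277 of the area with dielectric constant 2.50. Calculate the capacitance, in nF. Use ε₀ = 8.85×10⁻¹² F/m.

C ≈ 5.48 nF

A = (130 mm)² = 1.69×10⁻² m².
Side-by-side slabs ⇒ two capacitors in parallel, each spanning the full gap.
C₁ = κ₁ε₀A₁/d = 1.00 × 8.85×10⁻¹² × 1.22×10⁻² / 3.86×10⁻⁵ = 2.80×10⁻⁹ F.
C₂ = κ₂ε₀A₂/d = 2.50 × 8.85×10⁻¹² × 4.68×10⁻³ / 3.86×10⁻⁵ = 2.68×10⁻⁹ F.
C = C₁ + C₂ = 5.48×10⁻⁹ F.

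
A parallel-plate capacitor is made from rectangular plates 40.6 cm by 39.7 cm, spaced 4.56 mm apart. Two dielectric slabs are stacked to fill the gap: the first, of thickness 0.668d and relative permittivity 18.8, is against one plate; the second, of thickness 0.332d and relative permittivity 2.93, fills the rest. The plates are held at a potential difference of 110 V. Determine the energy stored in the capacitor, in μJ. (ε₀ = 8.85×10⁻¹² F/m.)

A = 40.6 × 39.7 cm² = 0.161 m².
Stacked slabs ⇒ two capacitors in series, each with the full plate area.
C₁ = κ₁ε₀A/d₁ = 18.8 × 8.85×10⁻¹² × 0.161 / 3.05×10⁻³ = 8.80×10⁻⁹ F.
C₂ = κ₂ε₀A/d₂ = 2.93 × 8.85×10⁻¹² × 0.161 / 1.51×10⁻³ = 2.76×10⁻⁹ F.
C = (1/C₁ + 1/C₂)⁻¹ = 2.10×10⁻⁹ F.
U = ½CV² = ½ × 2.10×10⁻⁹ × (110)² = 1.27×10⁻⁵ J.

U ≈ 12.7 μJ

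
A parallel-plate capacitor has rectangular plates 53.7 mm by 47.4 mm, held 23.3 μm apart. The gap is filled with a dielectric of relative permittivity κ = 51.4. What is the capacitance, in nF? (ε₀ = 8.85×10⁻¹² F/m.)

C ≈ 49.7 nF

A = 53.7 × 47.4 mm² = 2.55×10⁻³ m².
C = κε₀A/d = 51.4 × 8.85×10⁻¹² × 2.55×10⁻³ / 2.33×10⁻⁵ = 4.97×10⁻⁸ F.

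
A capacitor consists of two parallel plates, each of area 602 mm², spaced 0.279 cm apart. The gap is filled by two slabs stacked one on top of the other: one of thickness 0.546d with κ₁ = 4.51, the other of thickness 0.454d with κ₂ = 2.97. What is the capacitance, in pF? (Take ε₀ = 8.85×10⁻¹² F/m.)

A = 602 mm² = 6.02×10⁻⁴ m².
Stacked slabs ⇒ two capacitors in series, each with the full plate area.
C₁ = κ₁ε₀A/d₁ = 4.51 × 8.85×10⁻¹² × 6.02×10⁻⁴ / 1.52×10⁻³ = 1.58×10⁻¹¹ F.
C₂ = κ₂ε₀A/d₂ = 2.97 × 8.85×10⁻¹² × 6.02×10⁻⁴ / 1.27×10⁻³ = 1.25×10⁻¹¹ F.
C = (1/C₁ + 1/C₂)⁻¹ = 6.97×10⁻¹² F.

6.97 pF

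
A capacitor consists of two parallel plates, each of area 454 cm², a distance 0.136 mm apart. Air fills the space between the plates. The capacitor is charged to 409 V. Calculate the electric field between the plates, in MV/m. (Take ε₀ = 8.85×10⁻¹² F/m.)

E = V/d = 409 / 1.36×10⁻⁴ = 3.01×10⁶ V/m.

3.01 MV/m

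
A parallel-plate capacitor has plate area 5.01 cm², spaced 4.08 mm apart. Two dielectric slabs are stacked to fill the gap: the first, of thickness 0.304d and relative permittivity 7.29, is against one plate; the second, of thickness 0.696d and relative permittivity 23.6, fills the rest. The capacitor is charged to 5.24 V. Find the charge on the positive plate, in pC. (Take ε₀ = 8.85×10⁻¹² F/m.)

A = 5.01 cm² = 5.01×10⁻⁴ m².
Stacked slabs ⇒ two capacitors in series, each with the full plate area.
C₁ = κ₁ε₀A/d₁ = 7.29 × 8.85×10⁻¹² × 5.01×10⁻⁴ / 1.24×10⁻³ = 2.61×10⁻¹¹ F.
C₂ = κ₂ε₀A/d₂ = 23.6 × 8.85×10⁻¹² × 5.01×10⁻⁴ / 2.84×10⁻³ = 3.68×10⁻¹¹ F.
C = (1/C₁ + 1/C₂)⁻¹ = 1.53×10⁻¹¹ F.
Q = CV = 1.53×10⁻¹¹ × 5.24 = 8.00×10⁻¹¹ C.

Q ≈ 80.0 pC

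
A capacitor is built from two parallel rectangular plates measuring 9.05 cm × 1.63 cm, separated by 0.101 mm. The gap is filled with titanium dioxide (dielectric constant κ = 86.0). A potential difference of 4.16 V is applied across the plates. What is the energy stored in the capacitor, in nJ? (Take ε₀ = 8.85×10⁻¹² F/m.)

U ≈ 96.2 nJ

A = 9.05 × 1.63 cm² = 1.48×10⁻³ m².
C = κε₀A/d = 86.0 × 8.85×10⁻¹² × 1.48×10⁻³ / 1.01×10⁻⁴ = 1.11×10⁻⁸ F.
U = ½CV² = ½ × 1.11×10⁻⁸ × (4.16)² = 9.62×10⁻⁸ J.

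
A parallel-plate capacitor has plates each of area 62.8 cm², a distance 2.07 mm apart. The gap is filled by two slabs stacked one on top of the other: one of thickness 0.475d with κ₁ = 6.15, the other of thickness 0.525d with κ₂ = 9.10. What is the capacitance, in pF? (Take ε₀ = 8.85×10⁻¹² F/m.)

C ≈ 199 pF

A = 62.8 cm² = 6.28×10⁻³ m².
Stacked slabs ⇒ two capacitors in series, each with the full plate area.
C₁ = κ₁ε₀A/d₁ = 6.15 × 8.85×10⁻¹² × 6.28×10⁻³ / 9.83×10⁻⁴ = 3.48×10⁻¹⁰ F.
C₂ = κ₂ε₀A/d₂ = 9.10 × 8.85×10⁻¹² × 6.28×10⁻³ / 1.09×10⁻³ = 4.65×10⁻¹⁰ F.
C = (1/C₁ + 1/C₂)⁻¹ = 1.99×10⁻¹⁰ F.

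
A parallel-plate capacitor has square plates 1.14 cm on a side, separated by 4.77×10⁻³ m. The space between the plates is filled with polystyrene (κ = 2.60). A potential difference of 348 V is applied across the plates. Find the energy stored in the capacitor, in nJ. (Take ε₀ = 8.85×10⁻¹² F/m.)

38.0 nJ

A = (1.14 cm)² = 1.30×10⁻⁴ m².
C = κε₀A/d = 2.60 × 8.85×10⁻¹² × 1.30×10⁻⁴ / 4.77×10⁻³ = 6.27×10⁻¹³ F.
U = ½CV² = ½ × 6.27×10⁻¹³ × (348)² = 3.80×10⁻⁸ J.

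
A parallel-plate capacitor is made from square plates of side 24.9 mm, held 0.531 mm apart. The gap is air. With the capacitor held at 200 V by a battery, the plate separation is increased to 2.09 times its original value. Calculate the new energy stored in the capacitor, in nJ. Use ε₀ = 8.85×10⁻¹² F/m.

A = (24.9 mm)² = 6.20×10⁻⁴ m².
Initially C₁ = ε₀A/d = 8.85×10⁻¹² × 6.20×10⁻⁴ / 5.31×10⁻⁴ = 1.03×10⁻¹¹ F.
U₁ = 2.07×10⁻⁷ J.
Battery connected ⇒ V is held fixed. C₂ = 0.478 C₁ and U = ½CV², so U₂/U₁ = C₂/C₁ = 0.478.
U₂ = 0.478 × 2.07×10⁻⁷ = 9.89×10⁻⁸ J.

98.9 nJ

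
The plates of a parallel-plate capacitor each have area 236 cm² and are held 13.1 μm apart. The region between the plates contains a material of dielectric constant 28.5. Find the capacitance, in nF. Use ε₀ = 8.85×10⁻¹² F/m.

A = 236 cm² = 2.36×10⁻² m².
C = κε₀A/d = 28.5 × 8.85×10⁻¹² × 2.36×10⁻² / 1.31×10⁻⁵ = 4.54×10⁻⁷ F.

454 nF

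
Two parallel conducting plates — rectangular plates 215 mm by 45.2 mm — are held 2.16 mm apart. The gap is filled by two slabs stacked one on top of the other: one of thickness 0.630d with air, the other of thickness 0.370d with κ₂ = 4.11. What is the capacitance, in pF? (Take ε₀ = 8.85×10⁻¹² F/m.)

A = 215 × 45.2 mm² = 9.72×10⁻³ m².
Stacked slabs ⇒ two capacitors in series, each with the full plate area.
C₁ = κ₁ε₀A/d₁ = 1.00 × 8.85×10⁻¹² × 9.72×10⁻³ / 1.36×10⁻³ = 6.32×10⁻¹¹ F.
C₂ = κ₂ε₀A/d₂ = 4.11 × 8.85×10⁻¹² × 9.72×10⁻³ / 7.99×10⁻⁴ = 4.42×10⁻¹⁰ F.
C = (1/C₁ + 1/C₂)⁻¹ = 5.53×10⁻¹¹ F.

55.3 pF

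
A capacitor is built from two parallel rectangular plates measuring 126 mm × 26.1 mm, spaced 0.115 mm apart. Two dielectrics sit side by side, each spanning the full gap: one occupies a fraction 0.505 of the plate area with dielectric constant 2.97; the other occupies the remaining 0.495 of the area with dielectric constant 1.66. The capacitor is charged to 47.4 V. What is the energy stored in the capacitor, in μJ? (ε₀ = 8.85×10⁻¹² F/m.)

U ≈ 0.660 μJ

A = 126 × 26.1 mm² = 3.29×10⁻³ m².
Side-by-side slabs ⇒ two capacitors in parallel, each spanning the full gap.
C₁ = κ₁ε₀A₁/d = 2.97 × 8.85×10⁻¹² × 1.66×10⁻³ / 1.15×10⁻⁴ = 3.80×10⁻¹⁰ F.
C₂ = κ₂ε₀A₂/d = 1.66 × 8.85×10⁻¹² × 1.63×10⁻³ / 1.15×10⁻⁴ = 2.08×10⁻¹⁰ F.
C = C₁ + C₂ = 5.88×10⁻¹⁰ F.
U = ½CV² = ½ × 5.88×10⁻¹⁰ × (47.4)² = 6.60×10⁻⁷ J.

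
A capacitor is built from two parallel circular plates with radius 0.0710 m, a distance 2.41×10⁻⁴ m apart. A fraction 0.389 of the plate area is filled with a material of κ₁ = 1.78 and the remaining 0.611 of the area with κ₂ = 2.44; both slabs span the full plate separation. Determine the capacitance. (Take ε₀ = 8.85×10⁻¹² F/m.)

1.27 nF

A = π(0.0710 m)² = 1.58×10⁻² m².
Side-by-side slabs ⇒ two capacitors in parallel, each spanning the full gap.
C₁ = κ₁ε₀A₁/d = 1.78 × 8.85×10⁻¹² × 6.16×10⁻³ / 2.41×10⁻⁴ = 4.03×10⁻¹⁰ F.
C₂ = κ₂ε₀A₂/d = 2.44 × 8.85×10⁻¹² × 9.68×10⁻³ / 2.41×10⁻⁴ = 8.67×10⁻¹⁰ F.
C = C₁ + C₂ = 1.27×10⁻⁹ F.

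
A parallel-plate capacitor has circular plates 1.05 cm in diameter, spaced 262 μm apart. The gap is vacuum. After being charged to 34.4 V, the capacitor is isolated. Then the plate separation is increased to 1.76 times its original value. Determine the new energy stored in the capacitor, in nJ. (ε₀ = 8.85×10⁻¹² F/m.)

3.05 nJ

A = π(1.05/2 cm)² = 8.66×10⁻⁵ m².
Initially C₁ = ε₀A/d = 8.85×10⁻¹² × 8.66×10⁻⁵ / 2.62×10⁻⁴ = 2.92×10⁻¹² F.
U₁ = 1.73×10⁻⁹ J.
Isolated ⇒ Q is held fixed. C₂ = 0.568 C₁ and U = Q²/(2C), so U₂/U₁ = C₁/C₂ = 1.76.
U₂ = 1.76 × 1.73×10⁻⁹ = 3.05×10⁻⁹ J.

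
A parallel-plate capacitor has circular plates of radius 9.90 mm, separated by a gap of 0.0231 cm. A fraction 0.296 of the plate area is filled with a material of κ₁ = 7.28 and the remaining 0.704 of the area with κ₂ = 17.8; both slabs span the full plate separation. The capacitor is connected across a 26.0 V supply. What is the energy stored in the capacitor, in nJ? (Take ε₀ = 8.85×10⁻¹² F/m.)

U ≈ 58.6 nJ

A = π(9.90 mm)² = 3.08×10⁻⁴ m².
Side-by-side slabs ⇒ two capacitors in parallel, each spanning the full gap.
C₁ = κ₁ε₀A₁/d = 7.28 × 8.85×10⁻¹² × 9.11×10⁻⁵ / 2.31×10⁻⁴ = 2.54×10⁻¹¹ F.
C₂ = κ₂ε₀A₂/d = 17.8 × 8.85×10⁻¹² × 2.17×10⁻⁴ / 2.31×10⁻⁴ = 1.48×10⁻¹⁰ F.
C = C₁ + C₂ = 1.73×10⁻¹⁰ F.
U = ½CV² = ½ × 1.73×10⁻¹⁰ × (26.0)² = 5.86×10⁻⁸ J.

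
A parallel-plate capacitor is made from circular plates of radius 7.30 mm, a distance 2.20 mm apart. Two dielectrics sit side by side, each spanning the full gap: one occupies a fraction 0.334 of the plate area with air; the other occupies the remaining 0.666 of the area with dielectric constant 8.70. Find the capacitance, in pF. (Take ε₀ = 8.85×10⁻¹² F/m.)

4.13 pF

A = π(7.30 mm)² = 1.67×10⁻⁴ m².
Side-by-side slabs ⇒ two capacitors in parallel, each spanning the full gap.
C₁ = κ₁ε₀A₁/d = 1.00 × 8.85×10⁻¹² × 5.59×10⁻⁵ / 2.20×10⁻³ = 2.25×10⁻¹³ F.
C₂ = κ₂ε₀A₂/d = 8.70 × 8.85×10⁻¹² × 1.11×10⁻⁴ / 2.20×10⁻³ = 3.90×10⁻¹² F.
C = C₁ + C₂ = 4.13×10⁻¹² F.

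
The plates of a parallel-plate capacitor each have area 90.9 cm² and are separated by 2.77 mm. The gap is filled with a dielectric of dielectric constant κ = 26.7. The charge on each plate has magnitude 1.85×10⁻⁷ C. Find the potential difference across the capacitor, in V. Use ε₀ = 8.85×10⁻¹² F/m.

V ≈ 239 V

A = 90.9 cm² = 9.09×10⁻³ m².
C = κε₀A/d = 26.7 × 8.85×10⁻¹² × 9.09×10⁻³ / 2.77×10⁻³ = 7.75×10⁻¹⁰ F.
V = Q/C = 1.85×10⁻⁷ / 7.75×10⁻¹⁰ = 2.39×10² V.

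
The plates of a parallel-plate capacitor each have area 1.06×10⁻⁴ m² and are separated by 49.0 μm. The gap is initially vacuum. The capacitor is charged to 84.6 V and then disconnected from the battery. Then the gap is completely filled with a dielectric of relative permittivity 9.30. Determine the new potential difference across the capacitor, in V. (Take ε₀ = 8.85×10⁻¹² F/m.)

Initially C₁ = ε₀A/d = 8.85×10⁻¹² × 1.06×10⁻⁴ / 4.90×10⁻⁵ = 1.91×10⁻¹¹ F.
V₁ = 84.6 V.
Isolated ⇒ Q is held fixed. C₂ = 9.30 C₁ and V = Q/C, so V₂/V₁ = C₁/C₂ = 0.108.
V₂ = 0.108 × 84.6 = 9.10 V.

9.10 V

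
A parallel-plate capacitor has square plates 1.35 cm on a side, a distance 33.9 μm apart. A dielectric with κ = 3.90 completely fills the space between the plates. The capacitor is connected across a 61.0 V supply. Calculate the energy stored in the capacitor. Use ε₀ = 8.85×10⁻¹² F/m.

A = (1.35 cm)² = 1.82×10⁻⁴ m².
C = κε₀A/d = 3.90 × 8.85×10⁻¹² × 1.82×10⁻⁴ / 3.39×10⁻⁵ = 1.86×10⁻¹⁰ F.
U = ½CV² = ½ × 1.86×10⁻¹⁰ × (61.0)² = 3.45×10⁻⁷ J.

U ≈ 345 nJ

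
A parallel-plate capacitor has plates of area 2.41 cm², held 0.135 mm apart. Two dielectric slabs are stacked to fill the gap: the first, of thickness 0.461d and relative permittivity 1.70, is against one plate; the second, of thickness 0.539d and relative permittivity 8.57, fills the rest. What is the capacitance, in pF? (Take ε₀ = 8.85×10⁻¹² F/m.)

A = 2.41 cm² = 2.41×10⁻⁴ m².
Stacked slabs ⇒ two capacitors in series, each with the full plate area.
C₁ = κ₁ε₀A/d₁ = 1.70 × 8.85×10⁻¹² × 2.41×10⁻⁴ / 6.22×10⁻⁵ = 5.83×10⁻¹¹ F.
C₂ = κ₂ε₀A/d₂ = 8.57 × 8.85×10⁻¹² × 2.41×10⁻⁴ / 7.28×10⁻⁵ = 2.51×10⁻¹⁰ F.
C = (1/C₁ + 1/C₂)⁻¹ = 4.73×10⁻¹¹ F.

47.3 pF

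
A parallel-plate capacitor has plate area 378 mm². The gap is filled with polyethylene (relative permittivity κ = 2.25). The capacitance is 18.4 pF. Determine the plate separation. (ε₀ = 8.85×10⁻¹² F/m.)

409 μm

A = 378 mm² = 3.78×10⁻⁴ m².
d = κε₀A/C = 2.25 × 8.85×10⁻¹² × 3.78×10⁻⁴ / 1.84×10⁻¹¹ = 4.09×10⁻⁴ m.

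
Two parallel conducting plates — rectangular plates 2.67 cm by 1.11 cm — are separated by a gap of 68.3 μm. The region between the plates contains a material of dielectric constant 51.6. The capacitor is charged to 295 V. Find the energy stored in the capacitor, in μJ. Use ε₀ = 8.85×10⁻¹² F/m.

A = 2.67 × 1.11 cm² = 2.96×10⁻⁴ m².
C = κε₀A/d = 51.6 × 8.85×10⁻¹² × 2.96×10⁻⁴ / 6.83×10⁻⁵ = 1.98×10⁻⁹ F.
U = ½CV² = ½ × 1.98×10⁻⁹ × (295)² = 8.62×10⁻⁵ J.

U ≈ 86.2 μJ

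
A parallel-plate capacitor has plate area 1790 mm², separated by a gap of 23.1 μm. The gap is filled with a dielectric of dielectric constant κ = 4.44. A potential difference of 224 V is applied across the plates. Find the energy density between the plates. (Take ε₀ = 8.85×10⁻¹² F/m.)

1.85×10⁹ μJ/m³

E = V/d = 224 / 2.31×10⁻⁵ = 9.70×10⁶ V/m.
u = ½κε₀E² = ½ × 4.44 × 8.85×10⁻¹² × (9.70×10⁶)² = 1.85×10³ J/m³.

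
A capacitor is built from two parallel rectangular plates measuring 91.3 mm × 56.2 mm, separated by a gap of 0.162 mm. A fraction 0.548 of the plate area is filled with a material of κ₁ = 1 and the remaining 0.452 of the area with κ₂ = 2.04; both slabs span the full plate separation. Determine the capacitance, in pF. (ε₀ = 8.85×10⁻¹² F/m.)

412 pF

A = 91.3 × 56.2 mm² = 5.13×10⁻³ m².
Side-by-side slabs ⇒ two capacitors in parallel, each spanning the full gap.
C₁ = κ₁ε₀A₁/d = 1.00 × 8.85×10⁻¹² × 2.81×10⁻³ / 1.62×10⁻⁴ = 1.54×10⁻¹⁰ F.
C₂ = κ₂ε₀A₂/d = 2.04 × 8.85×10⁻¹² × 2.32×10⁻³ / 1.62×10⁻⁴ = 2.58×10⁻¹⁰ F.
C = C₁ + C₂ = 4.12×10⁻¹⁰ F.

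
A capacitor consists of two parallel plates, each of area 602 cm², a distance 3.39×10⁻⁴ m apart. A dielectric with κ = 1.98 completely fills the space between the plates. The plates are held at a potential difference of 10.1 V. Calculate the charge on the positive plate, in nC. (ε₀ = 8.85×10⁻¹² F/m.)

A = 602 cm² = 6.02×10⁻² m².
C = κε₀A/d = 1.98 × 8.85×10⁻¹² × 6.02×10⁻² / 3.39×10⁻⁴ = 3.11×10⁻⁹ F.
Q = CV = 3.11×10⁻⁹ × 10.1 = 3.14×10⁻⁸ C.

Q ≈ 31.4 nC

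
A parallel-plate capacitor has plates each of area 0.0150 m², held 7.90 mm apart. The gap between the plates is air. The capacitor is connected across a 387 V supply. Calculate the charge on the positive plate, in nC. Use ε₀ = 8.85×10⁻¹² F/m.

Q ≈ 6.50 nC

C = ε₀A/d = 8.85×10⁻¹² × 1.50×10⁻² / 7.90×10⁻³ = 1.68×10⁻¹¹ F.
Q = CV = 1.68×10⁻¹¹ × 387 = 6.50×10⁻⁹ C.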